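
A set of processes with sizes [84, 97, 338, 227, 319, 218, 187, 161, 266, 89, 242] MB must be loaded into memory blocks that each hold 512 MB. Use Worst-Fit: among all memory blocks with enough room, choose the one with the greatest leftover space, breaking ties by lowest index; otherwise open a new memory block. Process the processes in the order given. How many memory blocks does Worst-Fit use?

6 memory blocks

memory block 1: place 84 MB, 428 MB left
memory block 1: place 97 MB, 331 MB left
memory block 2: place 338 MB, 174 MB left
memory block 1: place 227 MB, 104 MB left
memory block 3: place 319 MB, 193 MB left
memory block 4: place 218 MB, 294 MB left
memory block 4: place 187 MB, 107 MB left
memory block 3: place 161 MB, 32 MB left
memory block 5: place 266 MB, 246 MB left
memory block 5: place 89 MB, 157 MB left
memory block 6: place 242 MB, 270 MB left
Final memory blocks: [84,97,227] [338] [319,161] [218,187] [266,89] [242].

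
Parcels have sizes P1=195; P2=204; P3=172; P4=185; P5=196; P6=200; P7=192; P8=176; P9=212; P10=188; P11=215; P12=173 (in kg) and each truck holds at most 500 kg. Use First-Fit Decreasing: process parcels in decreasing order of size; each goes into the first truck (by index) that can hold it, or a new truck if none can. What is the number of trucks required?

Sorted descending: 215, 212, 204, 200, 196, 195, 192, 188, 185, 176, 173, 172.
truck 1: place 215 kg, 285 kg left
truck 1: place 212 kg, 73 kg left
truck 2: place 204 kg, 296 kg left
truck 2: place 200 kg, 96 kg left
truck 3: place 196 kg, 304 kg left
truck 3: place 195 kg, 109 kg left
truck 4: place 192 kg, 308 kg left
truck 4: place 188 kg, 120 kg left
truck 5: place 185 kg, 315 kg left
truck 5: place 176 kg, 139 kg left
truck 6: place 173 kg, 327 kg left
truck 6: place 172 kg, 155 kg left
Final trucks: [215,212] [204,200] [196,195] [192,188] [185,176] [173,172].

6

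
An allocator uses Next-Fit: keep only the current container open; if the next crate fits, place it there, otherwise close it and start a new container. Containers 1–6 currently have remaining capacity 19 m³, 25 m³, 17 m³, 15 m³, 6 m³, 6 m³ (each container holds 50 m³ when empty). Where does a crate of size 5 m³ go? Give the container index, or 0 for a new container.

Next-Fit only looks at container 6, which has 6 m³ free.
5 m³ fits there.

6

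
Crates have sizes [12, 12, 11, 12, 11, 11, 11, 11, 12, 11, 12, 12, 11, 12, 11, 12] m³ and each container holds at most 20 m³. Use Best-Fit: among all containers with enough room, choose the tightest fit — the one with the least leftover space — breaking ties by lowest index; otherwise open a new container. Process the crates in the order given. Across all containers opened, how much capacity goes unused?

136

container 1: place 12 m³, 8 m³ left
container 2: place 12 m³, 8 m³ left
container 3: place 11 m³, 9 m³ left
container 4: place 12 m³, 8 m³ left
container 5: place 11 m³, 9 m³ left
container 6: place 11 m³, 9 m³ left
container 7: place 11 m³, 9 m³ left
container 8: place 11 m³, 9 m³ left
container 9: place 12 m³, 8 m³ left
container 10: place 11 m³, 9 m³ left
container 11: place 12 m³, 8 m³ left
container 12: place 12 m³, 8 m³ left
container 13: place 11 m³, 9 m³ left
container 14: place 12 m³, 8 m³ left
container 15: place 11 m³, 9 m³ left
container 16: place 12 m³, 8 m³ left
16 containers × 20 m³ = 320 m³; used 184 m³; unused 136 m³.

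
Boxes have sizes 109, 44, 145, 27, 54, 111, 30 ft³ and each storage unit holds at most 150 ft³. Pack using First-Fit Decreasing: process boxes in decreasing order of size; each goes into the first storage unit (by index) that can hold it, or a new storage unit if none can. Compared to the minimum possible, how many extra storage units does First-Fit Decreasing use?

0

First-Fit Decreasing: [145] [111,30] [109,27] [54,44] → 4 storage units.
Total size 520 ft³; any packing needs at least ⌈520/150⌉ = 4 storage units.
So 4 is already optimal.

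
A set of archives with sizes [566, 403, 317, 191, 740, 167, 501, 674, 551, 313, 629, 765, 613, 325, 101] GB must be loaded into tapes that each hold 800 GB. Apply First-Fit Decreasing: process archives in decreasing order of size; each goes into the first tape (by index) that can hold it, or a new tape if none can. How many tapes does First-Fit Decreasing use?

10

Sorted descending: 765, 740, 674, 629, 613, 566, 551, 501, 403, 325, 317, 313, 191, 167, 101.
765 GB → tape 1 (remaining 35 GB)
740 GB → tape 2 (remaining 60 GB)
674 GB → tape 3 (remaining 126 GB)
629 GB → tape 4 (remaining 171 GB)
613 GB → tape 5 (remaining 187 GB)
566 GB → tape 6 (remaining 234 GB)
551 GB → tape 7 (remaining 249 GB)
501 GB → tape 8 (remaining 299 GB)
403 GB → tape 9 (remaining 397 GB)
325 GB → tape 9 (remaining 72 GB)
317 GB → tape 10 (remaining 483 GB)
313 GB → tape 10 (remaining 170 GB)
191 GB → tape 6 (remaining 43 GB)
167 GB → tape 4 (remaining 4 GB)
101 GB → tape 3 (remaining 25 GB)
Final tapes: [765] [740] [674,101] [629,167] [613] [566,191] [551] [501] [403,325] [317,313].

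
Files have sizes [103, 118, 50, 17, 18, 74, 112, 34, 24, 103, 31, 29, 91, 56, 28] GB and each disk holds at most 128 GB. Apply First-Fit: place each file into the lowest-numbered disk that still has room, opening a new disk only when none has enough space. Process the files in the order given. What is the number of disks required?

8

103 GB → disk 1 (remaining 25 GB)
118 GB → disk 2 (remaining 10 GB)
50 GB → disk 3 (remaining 78 GB)
17 GB → disk 1 (remaining 8 GB)
18 GB → disk 3 (remaining 60 GB)
74 GB → disk 4 (remaining 54 GB)
112 GB → disk 5 (remaining 16 GB)
34 GB → disk 3 (remaining 26 GB)
24 GB → disk 3 (remaining 2 GB)
103 GB → disk 6 (remaining 25 GB)
31 GB → disk 4 (remaining 23 GB)
29 GB → disk 7 (remaining 99 GB)
91 GB → disk 7 (remaining 8 GB)
56 GB → disk 8 (remaining 72 GB)
28 GB → disk 8 (remaining 44 GB)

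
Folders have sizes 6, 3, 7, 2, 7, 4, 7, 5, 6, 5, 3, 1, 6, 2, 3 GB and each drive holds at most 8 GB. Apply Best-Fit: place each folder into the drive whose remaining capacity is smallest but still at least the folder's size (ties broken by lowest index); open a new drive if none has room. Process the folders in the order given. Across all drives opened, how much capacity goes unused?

5

drive 1: place 6 GB, 2 GB left
drive 2: place 3 GB, 5 GB left
drive 3: place 7 GB, 1 GB left
drive 1: place 2 GB, 0 GB left
drive 4: place 7 GB, 1 GB left
drive 2: place 4 GB, 1 GB left
drive 5: place 7 GB, 1 GB left
drive 6: place 5 GB, 3 GB left
drive 7: place 6 GB, 2 GB left
drive 8: place 5 GB, 3 GB left
drive 6: place 3 GB, 0 GB left
drive 2: place 1 GB, 0 GB left
drive 9: place 6 GB, 2 GB left
drive 7: place 2 GB, 0 GB left
drive 8: place 3 GB, 0 GB left
9 drives × 8 GB = 72 GB; used 67 GB; unused 5 GB.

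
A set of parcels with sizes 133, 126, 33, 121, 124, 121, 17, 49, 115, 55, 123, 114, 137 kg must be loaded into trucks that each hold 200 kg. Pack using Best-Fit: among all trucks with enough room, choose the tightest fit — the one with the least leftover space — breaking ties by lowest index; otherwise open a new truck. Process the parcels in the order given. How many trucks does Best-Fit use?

133 kg → truck 1 (remaining 67 kg)
126 kg → truck 2 (remaining 74 kg)
33 kg → truck 1 (remaining 34 kg)
121 kg → truck 3 (remaining 79 kg)
124 kg → truck 4 (remaining 76 kg)
121 kg → truck 5 (remaining 79 kg)
17 kg → truck 1 (remaining 17 kg)
49 kg → truck 2 (remaining 25 kg)
115 kg → truck 6 (remaining 85 kg)
55 kg → truck 4 (remaining 21 kg)
123 kg → truck 7 (remaining 77 kg)
114 kg → truck 8 (remaining 86 kg)
137 kg → truck 9 (remaining 63 kg)
Final trucks: [133,33,17] [126,49] [121] [124,55] [121] [115] [123] [114] [137].

9 trucks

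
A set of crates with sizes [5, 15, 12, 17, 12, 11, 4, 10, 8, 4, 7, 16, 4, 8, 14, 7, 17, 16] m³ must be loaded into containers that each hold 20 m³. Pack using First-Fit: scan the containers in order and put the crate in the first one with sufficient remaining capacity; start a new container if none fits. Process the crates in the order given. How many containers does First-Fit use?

5 m³ → container 1 (remaining 15 m³)
15 m³ → container 1 (remaining 0 m³)
12 m³ → container 2 (remaining 8 m³)
17 m³ → container 3 (remaining 3 m³)
12 m³ → container 4 (remaining 8 m³)
11 m³ → container 5 (remaining 9 m³)
4 m³ → container 2 (remaining 4 m³)
10 m³ → container 6 (remaining 10 m³)
8 m³ → container 4 (remaining 0 m³)
4 m³ → container 2 (remaining 0 m³)
7 m³ → container 5 (remaining 2 m³)
16 m³ → container 7 (remaining 4 m³)
4 m³ → container 6 (remaining 6 m³)
8 m³ → container 8 (remaining 12 m³)
14 m³ → container 9 (remaining 6 m³)
7 m³ → container 8 (remaining 5 m³)
17 m³ → container 10 (remaining 3 m³)
16 m³ → container 11 (remaining 4 m³)

11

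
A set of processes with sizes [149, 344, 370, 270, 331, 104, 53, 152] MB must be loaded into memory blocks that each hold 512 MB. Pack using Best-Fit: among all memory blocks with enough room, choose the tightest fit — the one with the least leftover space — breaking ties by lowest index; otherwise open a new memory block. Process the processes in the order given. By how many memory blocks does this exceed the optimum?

0

Best-Fit: [149,344] [370,104] [270,152] [331,53] → 4 memory blocks.
Total size 1773 MB; any packing needs at least ⌈1773/512⌉ = 4 memory blocks.
So 4 is already optimal.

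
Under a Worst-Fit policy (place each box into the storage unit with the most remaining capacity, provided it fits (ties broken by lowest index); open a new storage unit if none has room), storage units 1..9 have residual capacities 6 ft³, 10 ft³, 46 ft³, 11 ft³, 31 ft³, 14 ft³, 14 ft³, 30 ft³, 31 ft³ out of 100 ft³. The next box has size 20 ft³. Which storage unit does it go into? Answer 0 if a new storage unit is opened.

Storage units with room: storage unit 3 (46 ft³), storage unit 5 (31 ft³), storage unit 8 (30 ft³), storage unit 9 (31 ft³).
Most room is storage unit 3 with 46 ft³ free.

3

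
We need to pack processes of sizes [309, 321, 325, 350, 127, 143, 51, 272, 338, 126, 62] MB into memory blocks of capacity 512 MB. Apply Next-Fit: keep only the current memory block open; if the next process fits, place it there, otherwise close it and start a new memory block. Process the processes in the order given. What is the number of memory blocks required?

7 memory blocks

Put 309 MB in memory block 1; 203 MB remain.
Put 321 MB in memory block 2; 191 MB remain.
Put 325 MB in memory block 3; 187 MB remain.
Put 350 MB in memory block 4; 162 MB remain.
Put 127 MB in memory block 4; 35 MB remain.
Put 143 MB in memory block 5; 369 MB remain.
Put 51 MB in memory block 5; 318 MB remain.
Put 272 MB in memory block 5; 46 MB remain.
Put 338 MB in memory block 6; 174 MB remain.
Put 126 MB in memory block 6; 48 MB remain.
Put 62 MB in memory block 7; 450 MB remain.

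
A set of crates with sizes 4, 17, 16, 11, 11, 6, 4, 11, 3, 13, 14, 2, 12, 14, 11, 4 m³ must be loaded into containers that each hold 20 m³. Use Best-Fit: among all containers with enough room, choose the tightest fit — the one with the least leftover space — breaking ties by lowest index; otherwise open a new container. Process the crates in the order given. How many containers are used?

container 1: place 4 m³, 16 m³ left
container 2: place 17 m³, 3 m³ left
container 1: place 16 m³, 0 m³ left
container 3: place 11 m³, 9 m³ left
container 4: place 11 m³, 9 m³ left
container 3: place 6 m³, 3 m³ left
container 4: place 4 m³, 5 m³ left
container 5: place 11 m³, 9 m³ left
container 2: place 3 m³, 0 m³ left
container 6: place 13 m³, 7 m³ left
container 7: place 14 m³, 6 m³ left
container 3: place 2 m³, 1 m³ left
container 8: place 12 m³, 8 m³ left
container 9: place 14 m³, 6 m³ left
container 10: place 11 m³, 9 m³ left
container 4: place 4 m³, 1 m³ left
Final containers: [4,16] [17,3] [11,6,2] [11,4,4] [11] [13] [14] [12] [14] [11].

10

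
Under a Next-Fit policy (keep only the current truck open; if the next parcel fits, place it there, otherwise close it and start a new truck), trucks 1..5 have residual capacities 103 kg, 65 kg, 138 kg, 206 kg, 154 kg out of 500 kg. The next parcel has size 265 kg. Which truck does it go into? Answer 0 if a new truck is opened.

Next-Fit only looks at truck 5, which has 154 kg free.
265 kg does not fit, so a new truck is opened.

0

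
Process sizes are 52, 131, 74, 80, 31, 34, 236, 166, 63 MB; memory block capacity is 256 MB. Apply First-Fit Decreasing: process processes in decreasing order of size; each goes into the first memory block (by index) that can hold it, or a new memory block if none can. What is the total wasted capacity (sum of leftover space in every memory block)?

Sorted descending: 236, 166, 131, 80, 74, 63, 52, 34, 31.
236 MB → memory block 1 (remaining 20 MB)
166 MB → memory block 2 (remaining 90 MB)
131 MB → memory block 3 (remaining 125 MB)
80 MB → memory block 2 (remaining 10 MB)
74 MB → memory block 3 (remaining 51 MB)
63 MB → memory block 4 (remaining 193 MB)
52 MB → memory block 4 (remaining 141 MB)
34 MB → memory block 3 (remaining 17 MB)
31 MB → memory block 4 (remaining 110 MB)
4 memory blocks × 256 MB = 1024 MB; used 867 MB; unused 157 MB.

157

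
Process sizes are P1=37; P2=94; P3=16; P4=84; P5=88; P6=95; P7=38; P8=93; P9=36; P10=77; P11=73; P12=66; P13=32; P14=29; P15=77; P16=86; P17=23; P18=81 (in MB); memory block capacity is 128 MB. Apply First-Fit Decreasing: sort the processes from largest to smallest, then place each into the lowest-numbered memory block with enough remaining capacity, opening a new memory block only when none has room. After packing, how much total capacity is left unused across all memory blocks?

Sorted descending: 95, 94, 93, 88, 86, 84, 81, 77, 77, 73, 66, 38, 37, 36, 32, 29, 23, 16.
95 MB → memory block 1 (remaining 33 MB)
94 MB → memory block 2 (remaining 34 MB)
93 MB → memory block 3 (remaining 35 MB)
88 MB → memory block 4 (remaining 40 MB)
86 MB → memory block 5 (remaining 42 MB)
84 MB → memory block 6 (remaining 44 MB)
81 MB → memory block 7 (remaining 47 MB)
77 MB → memory block 8 (remaining 51 MB)
77 MB → memory block 9 (remaining 51 MB)
73 MB → memory block 10 (remaining 55 MB)
66 MB → memory block 11 (remaining 62 MB)
38 MB → memory block 4 (remaining 2 MB)
37 MB → memory block 5 (remaining 5 MB)
36 MB → memory block 6 (remaining 8 MB)
32 MB → memory block 1 (remaining 1 MB)
29 MB → memory block 2 (remaining 5 MB)
23 MB → memory block 3 (remaining 12 MB)
16 MB → memory block 7 (remaining 31 MB)
11 memory blocks × 128 MB = 1408 MB; used 1125 MB; unused 283 MB.

283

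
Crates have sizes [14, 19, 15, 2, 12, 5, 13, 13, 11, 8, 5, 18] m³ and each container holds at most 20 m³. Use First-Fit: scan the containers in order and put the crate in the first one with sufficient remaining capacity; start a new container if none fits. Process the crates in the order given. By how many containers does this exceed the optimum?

0

First-Fit: [14,2] [19] [15,5] [12,8] [13,5] [13] [11] [18] → 8 containers.
8 crates exceed 10 m³ (half the capacity), and no two of those can share a container, so at least 8 containers are needed.
So 8 is already optimal.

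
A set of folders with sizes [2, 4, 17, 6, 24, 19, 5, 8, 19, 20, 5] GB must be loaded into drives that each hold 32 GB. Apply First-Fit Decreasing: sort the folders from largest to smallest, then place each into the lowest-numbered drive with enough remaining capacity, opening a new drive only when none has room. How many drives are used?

5

Sorted descending: 24, 20, 19, 19, 17, 8, 6, 5, 5, 4, 2.
24 GB → drive 1 (remaining 8 GB)
20 GB → drive 2 (remaining 12 GB)
19 GB → drive 3 (remaining 13 GB)
19 GB → drive 4 (remaining 13 GB)
17 GB → drive 5 (remaining 15 GB)
8 GB → drive 1 (remaining 0 GB)
6 GB → drive 2 (remaining 6 GB)
5 GB → drive 2 (remaining 1 GB)
5 GB → drive 3 (remaining 8 GB)
4 GB → drive 3 (remaining 4 GB)
2 GB → drive 3 (remaining 2 GB)
Final drives: [24,8] [20,6,5] [19,5,4,2] [19] [17].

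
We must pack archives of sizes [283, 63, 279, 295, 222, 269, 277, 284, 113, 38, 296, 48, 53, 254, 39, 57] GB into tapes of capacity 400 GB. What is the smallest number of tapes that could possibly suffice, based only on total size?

8 tapes

Total size = 283 + 63 + 279 + 295 + 222 + 269 + 277 + 284 + 113 + 38 + 296 + 48 + 53 + 254 + 39 + 57 = 2870 GB.
⌈2870 / 400⌉ = 8.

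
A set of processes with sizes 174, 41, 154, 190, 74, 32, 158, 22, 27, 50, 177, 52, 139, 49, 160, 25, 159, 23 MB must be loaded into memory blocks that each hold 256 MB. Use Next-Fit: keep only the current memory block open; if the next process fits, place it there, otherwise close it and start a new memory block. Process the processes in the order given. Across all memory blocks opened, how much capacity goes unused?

598

memory block 1: place 174 MB, 82 MB left
memory block 1: place 41 MB, 41 MB left
memory block 2: place 154 MB, 102 MB left
memory block 3: place 190 MB, 66 MB left
memory block 4: place 74 MB, 182 MB left
memory block 4: place 32 MB, 150 MB left
memory block 5: place 158 MB, 98 MB left
memory block 5: place 22 MB, 76 MB left
memory block 5: place 27 MB, 49 MB left
memory block 6: place 50 MB, 206 MB left
memory block 6: place 177 MB, 29 MB left
memory block 7: place 52 MB, 204 MB left
memory block 7: place 139 MB, 65 MB left
memory block 7: place 49 MB, 16 MB left
memory block 8: place 160 MB, 96 MB left
memory block 8: place 25 MB, 71 MB left
memory block 9: place 159 MB, 97 MB left
memory block 9: place 23 MB, 74 MB left
9 memory blocks × 256 MB = 2304 MB; used 1706 MB; unused 598 MB.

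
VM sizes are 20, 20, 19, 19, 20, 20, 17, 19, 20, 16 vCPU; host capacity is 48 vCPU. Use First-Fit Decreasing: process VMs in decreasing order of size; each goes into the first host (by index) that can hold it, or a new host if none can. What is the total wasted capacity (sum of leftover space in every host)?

50

Sorted descending: 20, 20, 20, 20, 20, 19, 19, 19, 17, 16.
Put 20 vCPU in host 1; 28 vCPU remain.
Put 20 vCPU in host 1; 8 vCPU remain.
Put 20 vCPU in host 2; 28 vCPU remain.
Put 20 vCPU in host 2; 8 vCPU remain.
Put 20 vCPU in host 3; 28 vCPU remain.
Put 19 vCPU in host 3; 9 vCPU remain.
Put 19 vCPU in host 4; 29 vCPU remain.
Put 19 vCPU in host 4; 10 vCPU remain.
Put 17 vCPU in host 5; 31 vCPU remain.
Put 16 vCPU in host 5; 15 vCPU remain.
5 hosts × 48 vCPU = 240 vCPU; used 190 vCPU; unused 50 vCPU.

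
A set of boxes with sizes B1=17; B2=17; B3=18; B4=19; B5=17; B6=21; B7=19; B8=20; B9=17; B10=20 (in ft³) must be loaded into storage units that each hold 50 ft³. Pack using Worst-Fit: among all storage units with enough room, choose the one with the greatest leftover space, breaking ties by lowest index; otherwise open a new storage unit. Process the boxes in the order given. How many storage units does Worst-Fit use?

5 storage units

B1 (17 ft³) → storage unit 1 (remaining 33 ft³)
B2 (17 ft³) → storage unit 1 (remaining 16 ft³)
B3 (18 ft³) → storage unit 2 (remaining 32 ft³)
B4 (19 ft³) → storage unit 2 (remaining 13 ft³)
B5 (17 ft³) → storage unit 3 (remaining 33 ft³)
B6 (21 ft³) → storage unit 3 (remaining 12 ft³)
B7 (19 ft³) → storage unit 4 (remaining 31 ft³)
B8 (20 ft³) → storage unit 4 (remaining 11 ft³)
B9 (17 ft³) → storage unit 5 (remaining 33 ft³)
B10 (20 ft³) → storage unit 5 (remaining 13 ft³)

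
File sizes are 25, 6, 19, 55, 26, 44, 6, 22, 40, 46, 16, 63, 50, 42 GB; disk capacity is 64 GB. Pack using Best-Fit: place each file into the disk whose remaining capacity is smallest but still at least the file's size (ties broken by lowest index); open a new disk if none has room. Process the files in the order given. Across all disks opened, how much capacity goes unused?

25 GB → disk 1 (remaining 39 GB)
6 GB → disk 1 (remaining 33 GB)
19 GB → disk 1 (remaining 14 GB)
55 GB → disk 2 (remaining 9 GB)
26 GB → disk 3 (remaining 38 GB)
44 GB → disk 4 (remaining 20 GB)
6 GB → disk 2 (remaining 3 GB)
22 GB → disk 3 (remaining 16 GB)
40 GB → disk 5 (remaining 24 GB)
46 GB → disk 6 (remaining 18 GB)
16 GB → disk 3 (remaining 0 GB)
63 GB → disk 7 (remaining 1 GB)
50 GB → disk 8 (remaining 14 GB)
42 GB → disk 9 (remaining 22 GB)
9 disks × 64 GB = 576 GB; used 460 GB; unused 116 GB.

116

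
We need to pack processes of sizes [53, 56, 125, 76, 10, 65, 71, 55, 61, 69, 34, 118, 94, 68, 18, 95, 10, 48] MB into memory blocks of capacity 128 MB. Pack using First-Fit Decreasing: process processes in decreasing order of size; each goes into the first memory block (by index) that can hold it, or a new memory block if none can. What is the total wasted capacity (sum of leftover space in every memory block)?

26

Sorted descending: 125, 118, 95, 94, 76, 71, 69, 68, 65, 61, 56, 55, 53, 48, 34, 18, 10, 10.
memory block 1: place 125 MB, 3 MB left
memory block 2: place 118 MB, 10 MB left
memory block 3: place 95 MB, 33 MB left
memory block 4: place 94 MB, 34 MB left
memory block 5: place 76 MB, 52 MB left
memory block 6: place 71 MB, 57 MB left
memory block 7: place 69 MB, 59 MB left
memory block 8: place 68 MB, 60 MB left
memory block 9: place 65 MB, 63 MB left
memory block 9: place 61 MB, 2 MB left
memory block 6: place 56 MB, 1 MB left
memory block 7: place 55 MB, 4 MB left
memory block 8: place 53 MB, 7 MB left
memory block 5: place 48 MB, 4 MB left
memory block 4: place 34 MB, 0 MB left
memory block 3: place 18 MB, 15 MB left
memory block 2: place 10 MB, 0 MB left
memory block 3: place 10 MB, 5 MB left
9 memory blocks × 128 MB = 1152 MB; used 1126 MB; unused 26 MB.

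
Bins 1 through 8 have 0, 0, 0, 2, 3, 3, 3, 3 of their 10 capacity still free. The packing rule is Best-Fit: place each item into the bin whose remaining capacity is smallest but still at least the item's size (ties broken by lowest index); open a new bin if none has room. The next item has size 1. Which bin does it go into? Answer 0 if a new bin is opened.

4

Bins with room: bin 4 (2), bin 5 (3), bin 6 (3), bin 7 (3), bin 8 (3).
Tightest fit is bin 4 with 2 free.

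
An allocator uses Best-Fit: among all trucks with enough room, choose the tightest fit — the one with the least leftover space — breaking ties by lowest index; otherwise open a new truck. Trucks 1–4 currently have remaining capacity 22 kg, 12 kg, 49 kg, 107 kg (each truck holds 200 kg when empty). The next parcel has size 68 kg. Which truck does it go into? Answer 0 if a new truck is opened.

4

Trucks with room: truck 4 (107 kg).
Tightest fit is truck 4 with 107 kg free.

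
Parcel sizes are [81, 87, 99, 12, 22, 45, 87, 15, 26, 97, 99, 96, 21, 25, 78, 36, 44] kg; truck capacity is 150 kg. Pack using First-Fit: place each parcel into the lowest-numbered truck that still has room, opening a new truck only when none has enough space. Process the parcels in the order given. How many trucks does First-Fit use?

8

81 kg → truck 1 (remaining 69 kg)
87 kg → truck 2 (remaining 63 kg)
99 kg → truck 3 (remaining 51 kg)
12 kg → truck 1 (remaining 57 kg)
22 kg → truck 1 (remaining 35 kg)
45 kg → truck 2 (remaining 18 kg)
87 kg → truck 4 (remaining 63 kg)
15 kg → truck 1 (remaining 20 kg)
26 kg → truck 3 (remaining 25 kg)
97 kg → truck 5 (remaining 53 kg)
99 kg → truck 6 (remaining 51 kg)
96 kg → truck 7 (remaining 54 kg)
21 kg → truck 3 (remaining 4 kg)
25 kg → truck 4 (remaining 38 kg)
78 kg → truck 8 (remaining 72 kg)
36 kg → truck 4 (remaining 2 kg)
44 kg → truck 5 (remaining 9 kg)
Final trucks: [81,12,22,15] [87,45] [99,26,21] [87,25,36] [97,44] [99] [96] [78].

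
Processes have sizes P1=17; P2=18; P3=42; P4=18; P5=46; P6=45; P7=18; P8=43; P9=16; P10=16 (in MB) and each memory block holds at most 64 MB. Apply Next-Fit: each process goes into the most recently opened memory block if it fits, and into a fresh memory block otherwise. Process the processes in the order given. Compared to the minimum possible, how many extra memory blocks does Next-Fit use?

1

Next-Fit: [17,18] [42,18] [46] [45,18] [43,16] [16] → 6 memory blocks.
Total size 279 MB; any packing needs at least ⌈279/64⌉ = 5 memory blocks.
An optimal packing achieves that bound: [46,18] [45,18] [43,18] [42,17] [16,16] → 5 memory blocks.
Excess: 6 − 5 = 1.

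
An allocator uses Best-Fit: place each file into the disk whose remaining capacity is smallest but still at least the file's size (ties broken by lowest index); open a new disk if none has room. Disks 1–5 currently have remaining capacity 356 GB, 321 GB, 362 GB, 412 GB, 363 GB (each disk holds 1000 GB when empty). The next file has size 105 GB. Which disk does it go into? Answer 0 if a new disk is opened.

2

Disks with room: disk 1 (356 GB), disk 2 (321 GB), disk 3 (362 GB), disk 4 (412 GB), disk 5 (363 GB).
Tightest fit is disk 2 with 321 GB free.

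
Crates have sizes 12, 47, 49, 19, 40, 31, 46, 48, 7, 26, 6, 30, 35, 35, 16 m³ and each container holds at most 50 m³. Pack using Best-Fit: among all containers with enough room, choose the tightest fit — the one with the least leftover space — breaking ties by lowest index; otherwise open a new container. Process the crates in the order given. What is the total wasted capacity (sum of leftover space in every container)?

Put 12 m³ in container 1; 38 m³ remain.
Put 47 m³ in container 2; 3 m³ remain.
Put 49 m³ in container 3; 1 m³ remain.
Put 19 m³ in container 1; 19 m³ remain.
Put 40 m³ in container 4; 10 m³ remain.
Put 31 m³ in container 5; 19 m³ remain.
Put 46 m³ in container 6; 4 m³ remain.
Put 48 m³ in container 7; 2 m³ remain.
Put 7 m³ in container 4; 3 m³ remain.
Put 26 m³ in container 8; 24 m³ remain.
Put 6 m³ in container 1; 13 m³ remain.
Put 30 m³ in container 9; 20 m³ remain.
Put 35 m³ in container 10; 15 m³ remain.
Put 35 m³ in container 11; 15 m³ remain.
Put 16 m³ in container 5; 3 m³ remain.
11 containers × 50 m³ = 550 m³; used 447 m³; unused 103 m³.

103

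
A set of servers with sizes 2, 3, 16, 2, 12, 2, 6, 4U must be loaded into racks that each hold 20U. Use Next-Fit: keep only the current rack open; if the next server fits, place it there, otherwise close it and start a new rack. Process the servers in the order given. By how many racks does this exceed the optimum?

Next-Fit: [2,3] [16,2] [12,2,6] [4] → 4 racks.
Total size 47U; any packing needs at least ⌈47/20⌉ = 3 racks.
An optimal packing achieves that bound: [16,4] [12,6,2] [3,2,2] → 3 racks.
Excess: 4 − 3 = 1.

1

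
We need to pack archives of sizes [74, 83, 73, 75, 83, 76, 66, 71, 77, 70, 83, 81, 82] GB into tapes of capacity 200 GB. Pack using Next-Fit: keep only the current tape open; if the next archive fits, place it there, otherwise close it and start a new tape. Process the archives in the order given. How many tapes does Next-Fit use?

Put 74 GB in tape 1; 126 GB remain.
Put 83 GB in tape 1; 43 GB remain.
Put 73 GB in tape 2; 127 GB remain.
Put 75 GB in tape 2; 52 GB remain.
Put 83 GB in tape 3; 117 GB remain.
Put 76 GB in tape 3; 41 GB remain.
Put 66 GB in tape 4; 134 GB remain.
Put 71 GB in tape 4; 63 GB remain.
Put 77 GB in tape 5; 123 GB remain.
Put 70 GB in tape 5; 53 GB remain.
Put 83 GB in tape 6; 117 GB remain.
Put 81 GB in tape 6; 36 GB remain.
Put 82 GB in tape 7; 118 GB remain.
Final tapes: [74,83] [73,75] [83,76] [66,71] [77,70] [83,81] [82].

7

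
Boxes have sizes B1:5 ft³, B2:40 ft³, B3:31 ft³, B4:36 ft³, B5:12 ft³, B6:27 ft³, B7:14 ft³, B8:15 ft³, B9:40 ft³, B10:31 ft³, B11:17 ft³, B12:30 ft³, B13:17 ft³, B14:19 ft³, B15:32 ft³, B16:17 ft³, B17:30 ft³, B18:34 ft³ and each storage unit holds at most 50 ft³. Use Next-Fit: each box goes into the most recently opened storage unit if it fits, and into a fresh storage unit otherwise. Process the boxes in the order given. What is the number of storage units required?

Put B1 (5 ft³) in storage unit 1; 45 ft³ remain.
Put B2 (40 ft³) in storage unit 1; 5 ft³ remain.
Put B3 (31 ft³) in storage unit 2; 19 ft³ remain.
Put B4 (36 ft³) in storage unit 3; 14 ft³ remain.
Put B5 (12 ft³) in storage unit 3; 2 ft³ remain.
Put B6 (27 ft³) in storage unit 4; 23 ft³ remain.
Put B7 (14 ft³) in storage unit 4; 9 ft³ remain.
Put B8 (15 ft³) in storage unit 5; 35 ft³ remain.
Put B9 (40 ft³) in storage unit 6; 10 ft³ remain.
Put B10 (31 ft³) in storage unit 7; 19 ft³ remain.
Put B11 (17 ft³) in storage unit 7; 2 ft³ remain.
Put B12 (30 ft³) in storage unit 8; 20 ft³ remain.
Put B13 (17 ft³) in storage unit 8; 3 ft³ remain.
Put B14 (19 ft³) in storage unit 9; 31 ft³ remain.
Put B15 (32 ft³) in storage unit 10; 18 ft³ remain.
Put B16 (17 ft³) in storage unit 10; 1 ft³ remain.
Put B17 (30 ft³) in storage unit 11; 20 ft³ remain.
Put B18 (34 ft³) in storage unit 12; 16 ft³ remain.
Final storage units: [5,40] [31] [36,12] [27,14] [15] [40] [31,17] [30,17] [19] [32,17] [30] [34].

12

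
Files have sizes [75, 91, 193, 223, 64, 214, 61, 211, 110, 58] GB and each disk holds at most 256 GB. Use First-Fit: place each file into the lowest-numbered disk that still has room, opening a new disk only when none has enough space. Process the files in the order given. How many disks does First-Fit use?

disk 1: place 75 GB, 181 GB left
disk 1: place 91 GB, 90 GB left
disk 2: place 193 GB, 63 GB left
disk 3: place 223 GB, 33 GB left
disk 1: place 64 GB, 26 GB left
disk 4: place 214 GB, 42 GB left
disk 2: place 61 GB, 2 GB left
disk 5: place 211 GB, 45 GB left
disk 6: place 110 GB, 146 GB left
disk 6: place 58 GB, 88 GB left

6 disks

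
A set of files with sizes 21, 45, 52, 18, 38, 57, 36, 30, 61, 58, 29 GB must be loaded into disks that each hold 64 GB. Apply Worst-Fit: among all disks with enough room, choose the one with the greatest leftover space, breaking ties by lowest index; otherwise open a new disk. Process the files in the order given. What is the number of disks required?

9 disks

disk 1: place 21 GB, 43 GB left
disk 2: place 45 GB, 19 GB left
disk 3: place 52 GB, 12 GB left
disk 1: place 18 GB, 25 GB left
disk 4: place 38 GB, 26 GB left
disk 5: place 57 GB, 7 GB left
disk 6: place 36 GB, 28 GB left
disk 7: place 30 GB, 34 GB left
disk 8: place 61 GB, 3 GB left
disk 9: place 58 GB, 6 GB left
disk 7: place 29 GB, 5 GB left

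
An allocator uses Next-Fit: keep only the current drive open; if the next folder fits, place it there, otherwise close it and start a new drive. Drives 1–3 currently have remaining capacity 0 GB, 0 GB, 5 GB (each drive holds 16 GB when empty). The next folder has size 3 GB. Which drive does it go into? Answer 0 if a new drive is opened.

3

Next-Fit only looks at drive 3, which has 5 GB free.
3 GB fits there.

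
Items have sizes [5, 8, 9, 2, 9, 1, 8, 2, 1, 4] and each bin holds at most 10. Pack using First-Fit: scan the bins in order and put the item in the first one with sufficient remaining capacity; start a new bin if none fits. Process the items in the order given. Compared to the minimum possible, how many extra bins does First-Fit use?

1

First-Fit: [5,2,1,2] [8,1] [9] [9] [8] [4] → 6 bins.
Total size 49; any packing needs at least ⌈49/10⌉ = 5 bins.
An optimal packing achieves that bound: [9,1] [9,1] [8,2] [8,2] [5,4] → 5 bins.
Excess: 6 − 5 = 1.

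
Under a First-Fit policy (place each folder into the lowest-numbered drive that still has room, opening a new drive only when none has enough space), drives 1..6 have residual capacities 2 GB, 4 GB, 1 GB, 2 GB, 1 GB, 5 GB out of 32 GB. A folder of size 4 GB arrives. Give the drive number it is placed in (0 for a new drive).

2

Drives with room: drive 2 (4 GB), drive 6 (5 GB).
The first with room is drive 2.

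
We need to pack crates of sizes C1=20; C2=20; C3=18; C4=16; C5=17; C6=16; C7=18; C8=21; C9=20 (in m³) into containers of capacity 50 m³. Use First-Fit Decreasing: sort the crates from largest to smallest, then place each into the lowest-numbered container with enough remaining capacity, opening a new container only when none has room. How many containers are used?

Sorted descending: 21, 20, 20, 20, 18, 18, 17, 16, 16.
21 m³ → container 1 (remaining 29 m³)
20 m³ → container 1 (remaining 9 m³)
20 m³ → container 2 (remaining 30 m³)
20 m³ → container 2 (remaining 10 m³)
18 m³ → container 3 (remaining 32 m³)
18 m³ → container 3 (remaining 14 m³)
17 m³ → container 4 (remaining 33 m³)
16 m³ → container 4 (remaining 17 m³)
16 m³ → container 4 (remaining 1 m³)
Final containers: [21,20] [20,20] [18,18] [17,16,16].

4 containers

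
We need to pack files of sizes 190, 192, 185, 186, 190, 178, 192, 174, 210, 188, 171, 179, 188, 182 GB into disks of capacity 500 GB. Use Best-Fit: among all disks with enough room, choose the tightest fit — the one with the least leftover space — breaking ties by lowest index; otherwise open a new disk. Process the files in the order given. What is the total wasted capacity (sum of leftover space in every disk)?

disk 1: place 190 GB, 310 GB left
disk 1: place 192 GB, 118 GB left
disk 2: place 185 GB, 315 GB left
disk 2: place 186 GB, 129 GB left
disk 3: place 190 GB, 310 GB left
disk 3: place 178 GB, 132 GB left
disk 4: place 192 GB, 308 GB left
disk 4: place 174 GB, 134 GB left
disk 5: place 210 GB, 290 GB left
disk 5: place 188 GB, 102 GB left
disk 6: place 171 GB, 329 GB left
disk 6: place 179 GB, 150 GB left
disk 7: place 188 GB, 312 GB left
disk 7: place 182 GB, 130 GB left
7 disks × 500 GB = 3500 GB; used 2605 GB; unused 895 GB.

895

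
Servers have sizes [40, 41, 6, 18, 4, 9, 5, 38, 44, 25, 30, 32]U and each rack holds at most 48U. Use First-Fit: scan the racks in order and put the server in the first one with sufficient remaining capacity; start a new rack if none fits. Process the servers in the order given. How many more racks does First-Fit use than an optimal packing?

1

First-Fit: [40,6] [41,4] [18,9,5] [38] [44] [25] [30] [32] → 8 racks.
Total size 292U; any packing needs at least ⌈292/48⌉ = 7 racks.
An optimal packing achieves that bound: [44,4] [41,6] [40,5] [38,9] [32] [30,18] [25] → 7 racks.
Excess: 8 − 7 = 1.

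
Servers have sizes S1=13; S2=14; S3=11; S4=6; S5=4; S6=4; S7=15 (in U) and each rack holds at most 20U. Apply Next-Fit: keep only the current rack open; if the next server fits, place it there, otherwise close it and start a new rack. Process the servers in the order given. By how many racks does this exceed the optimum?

1

Next-Fit: [13] [14] [11,6] [4,4] [15] → 5 racks.
Total size 67U; any packing needs at least ⌈67/20⌉ = 4 racks.
An optimal packing achieves that bound: [15,4] [14,6] [13,4] [11] → 4 racks.
Excess: 5 − 4 = 1.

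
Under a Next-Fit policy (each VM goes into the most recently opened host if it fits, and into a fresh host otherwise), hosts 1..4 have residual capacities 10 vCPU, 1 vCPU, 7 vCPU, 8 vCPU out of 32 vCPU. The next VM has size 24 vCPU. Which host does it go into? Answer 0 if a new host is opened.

0

Next-Fit only looks at host 4, which has 8 vCPU free.
24 vCPU does not fit, so a new host is opened.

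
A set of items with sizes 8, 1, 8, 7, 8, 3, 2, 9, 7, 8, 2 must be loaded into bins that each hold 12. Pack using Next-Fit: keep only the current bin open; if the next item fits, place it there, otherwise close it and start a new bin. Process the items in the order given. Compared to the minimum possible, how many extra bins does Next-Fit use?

Next-Fit: [8,1] [8] [7] [8,3] [2,9] [7] [8,2] → 7 bins.
7 items exceed 6 (half the capacity), and no two of those can share a bin, so at least 7 bins are needed.
So 7 is already optimal.

0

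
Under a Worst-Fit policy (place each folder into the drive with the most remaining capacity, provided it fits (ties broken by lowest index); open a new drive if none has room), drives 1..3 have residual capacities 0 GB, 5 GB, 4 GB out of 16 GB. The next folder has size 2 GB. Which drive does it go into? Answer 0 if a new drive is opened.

2

Drives with room: drive 2 (5 GB), drive 3 (4 GB).
Most room is drive 2 with 5 GB free.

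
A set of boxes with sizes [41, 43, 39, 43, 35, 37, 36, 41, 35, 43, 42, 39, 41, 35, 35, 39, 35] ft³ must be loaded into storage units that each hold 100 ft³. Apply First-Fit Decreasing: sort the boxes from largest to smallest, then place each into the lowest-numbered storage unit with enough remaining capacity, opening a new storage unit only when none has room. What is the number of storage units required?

9

Sorted descending: 43, 43, 43, 42, 41, 41, 41, 39, 39, 39, 37, 36, 35, 35, 35, 35, 35.
storage unit 1: place 43 ft³, 57 ft³ left
storage unit 1: place 43 ft³, 14 ft³ left
storage unit 2: place 43 ft³, 57 ft³ left
storage unit 2: place 42 ft³, 15 ft³ left
storage unit 3: place 41 ft³, 59 ft³ left
storage unit 3: place 41 ft³, 18 ft³ left
storage unit 4: place 41 ft³, 59 ft³ left
storage unit 4: place 39 ft³, 20 ft³ left
storage unit 5: place 39 ft³, 61 ft³ left
storage unit 5: place 39 ft³, 22 ft³ left
storage unit 6: place 37 ft³, 63 ft³ left
storage unit 6: place 36 ft³, 27 ft³ left
storage unit 7: place 35 ft³, 65 ft³ left
storage unit 7: place 35 ft³, 30 ft³ left
storage unit 8: place 35 ft³, 65 ft³ left
storage unit 8: place 35 ft³, 30 ft³ left
storage unit 9: place 35 ft³, 65 ft³ left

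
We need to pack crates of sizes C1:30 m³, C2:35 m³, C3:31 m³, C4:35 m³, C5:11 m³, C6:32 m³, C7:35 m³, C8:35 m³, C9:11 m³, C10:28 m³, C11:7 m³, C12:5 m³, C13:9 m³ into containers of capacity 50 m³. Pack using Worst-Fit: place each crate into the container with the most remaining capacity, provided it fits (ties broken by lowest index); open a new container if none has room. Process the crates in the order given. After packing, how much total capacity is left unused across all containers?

96

container 1: place C1 (30 m³), 20 m³ left
container 2: place C2 (35 m³), 15 m³ left
container 3: place C3 (31 m³), 19 m³ left
container 4: place C4 (35 m³), 15 m³ left
container 1: place C5 (11 m³), 9 m³ left
container 5: place C6 (32 m³), 18 m³ left
container 6: place C7 (35 m³), 15 m³ left
container 7: place C8 (35 m³), 15 m³ left
container 3: place C9 (11 m³), 8 m³ left
container 8: place C10 (28 m³), 22 m³ left
container 8: place C11 (7 m³), 15 m³ left
container 5: place C12 (5 m³), 13 m³ left
container 2: place C13 (9 m³), 6 m³ left
8 containers × 50 m³ = 400 m³; used 304 m³; unused 96 m³.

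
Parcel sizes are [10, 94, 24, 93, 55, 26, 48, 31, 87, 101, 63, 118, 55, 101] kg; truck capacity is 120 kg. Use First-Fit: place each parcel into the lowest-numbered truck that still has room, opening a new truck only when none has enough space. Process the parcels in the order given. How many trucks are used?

10 kg → truck 1 (remaining 110 kg)
94 kg → truck 1 (remaining 16 kg)
24 kg → truck 2 (remaining 96 kg)
93 kg → truck 2 (remaining 3 kg)
55 kg → truck 3 (remaining 65 kg)
26 kg → truck 3 (remaining 39 kg)
48 kg → truck 4 (remaining 72 kg)
31 kg → truck 3 (remaining 8 kg)
87 kg → truck 5 (remaining 33 kg)
101 kg → truck 6 (remaining 19 kg)
63 kg → truck 4 (remaining 9 kg)
118 kg → truck 7 (remaining 2 kg)
55 kg → truck 8 (remaining 65 kg)
101 kg → truck 9 (remaining 19 kg)

9 trucks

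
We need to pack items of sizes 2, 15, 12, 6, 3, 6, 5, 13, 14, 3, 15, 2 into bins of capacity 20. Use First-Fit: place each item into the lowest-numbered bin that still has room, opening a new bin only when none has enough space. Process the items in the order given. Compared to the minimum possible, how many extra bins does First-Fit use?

First-Fit: [2,15,3] [12,6,2] [6,5,3] [13] [14] [15] → 6 bins.
Total size 96; any packing needs at least ⌈96/20⌉ = 5 bins.
An optimal packing achieves that bound: [15,5] [15,3,2] [14,6] [13,6] [12,3,2] → 5 bins.
Excess: 6 − 5 = 1.

1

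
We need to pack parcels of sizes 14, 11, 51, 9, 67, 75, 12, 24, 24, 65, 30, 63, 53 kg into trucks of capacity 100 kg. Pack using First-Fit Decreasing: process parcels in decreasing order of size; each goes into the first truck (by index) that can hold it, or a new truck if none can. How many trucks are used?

6 trucks

Sorted descending: 75, 67, 65, 63, 53, 51, 30, 24, 24, 14, 12, 11, 9.
Put 75 kg in truck 1; 25 kg remain.
Put 67 kg in truck 2; 33 kg remain.
Put 65 kg in truck 3; 35 kg remain.
Put 63 kg in truck 4; 37 kg remain.
Put 53 kg in truck 5; 47 kg remain.
Put 51 kg in truck 6; 49 kg remain.
Put 30 kg in truck 2; 3 kg remain.
Put 24 kg in truck 1; 1 kg remain.
Put 24 kg in truck 3; 11 kg remain.
Put 14 kg in truck 4; 23 kg remain.
Put 12 kg in truck 4; 11 kg remain.
Put 11 kg in truck 3; 0 kg remain.
Put 9 kg in truck 4; 2 kg remain.
Final trucks: [75,24] [67,30] [65,24,11] [63,14,12,9] [53] [51].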